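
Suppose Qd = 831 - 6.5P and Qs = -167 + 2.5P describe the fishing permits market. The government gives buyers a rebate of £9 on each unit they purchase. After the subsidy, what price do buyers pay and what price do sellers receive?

Buyers pay 1951/18; sellers receive 2113/18

Pre-subsidy: 831 - 6.5P = -167 + 2.5P gives P* = 998/9, Q* = 992/9.
With the rebate, buyers effectively pay Pb = Ps − 9, where Ps is the price sellers receive.
Demand in terms of Ps becomes Qd = 831 − 6.5(Ps − 9) = 889.5 - 6.5Ps. Setting this equal to supply: 889.5 - 6.5Ps = -167 + 2.5Ps, so Ps = 2113/18.
Buyers pay Pb = 2113/18 − 9 = 1951/18; Q' = -167 + 2.5·(2113/18) = 4553/36.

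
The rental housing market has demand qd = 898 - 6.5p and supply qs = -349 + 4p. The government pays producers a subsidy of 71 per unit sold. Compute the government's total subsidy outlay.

Government cost = 150023/7

Pre-subsidy: 898 - 6.5p = -349 + 4p gives p* = 2494/21, q* = 2647/21.
With the subsidy, sellers receive ps = pb + 71 for each unit, where pb is the price buyers pay.
Supply in terms of pb becomes qs = -349 + 4(pb + 71) = -65 + 4pb. Setting this equal to demand: 898 - 6.5pb = -65 + 4pb, so pb = 642/7.
Sellers receive ps = 642/7 + 71 = 1139/7; q' = 898 − 6.5·(642/7) = 2113/7.
Government outlay = subsidy × quantity = 71 × 2113/7 = 150023/7.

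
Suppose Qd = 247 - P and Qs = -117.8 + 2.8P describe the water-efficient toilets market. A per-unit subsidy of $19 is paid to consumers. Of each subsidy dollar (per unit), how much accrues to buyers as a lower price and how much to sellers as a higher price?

Buyers gain $14 per unit; sellers gain $5 per unit

Pre-subsidy: 247 - P = -117.8 + 2.8P gives P* = 96, Q* = 151.
With the rebate, buyers effectively pay Pb = Ps − 19, where Ps is the price sellers receive.
Demand in terms of Ps becomes Qd = 247 − 1(Ps − 19) = 266 - Ps. Setting this equal to supply: 266 - Ps = -117.8 + 2.8Ps, so Ps = 101.
Buyers pay Pb = 101 − 19 = 82; Q' = -117.8 + 2.8·101 = 165.
Buyers' price falls by P* − Pb = 96 − 82 = 14; sellers' price rises by Ps − P* = 101 − 96 = 5.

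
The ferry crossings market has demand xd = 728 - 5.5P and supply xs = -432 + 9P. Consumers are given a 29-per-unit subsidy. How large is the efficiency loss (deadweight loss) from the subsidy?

Pre-subsidy: 728 - 5.5P = -432 + 9P gives P* = 80, x* = 288.
With the rebate, buyers effectively pay Pb = Ps − 29, where Ps is the price sellers receive.
Demand in terms of Ps becomes xd = 728 − 5.5(Ps − 29) = 887.5 - 5.5Ps. Setting this equal to supply: 887.5 - 5.5Ps = -432 + 9Ps, so Ps = 91.
Buyers pay Pb = 91 − 29 = 62; x' = -432 + 9·91 = 387.
The subsidy expands output by 387 − 288 = 99 past the efficient level; on those units the gap between marginal cost and willingness to pay runs from 0 up to 29.
DWL = ½ × 29 × 99 = 1435.5.

Deadweight loss = 1435.5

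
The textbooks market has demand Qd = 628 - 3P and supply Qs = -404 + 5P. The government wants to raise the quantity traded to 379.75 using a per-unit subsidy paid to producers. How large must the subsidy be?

At Q = 379.75, invert demand for the buyer price: Pb = (628 − 379.75)/3 = 82.75; invert supply for the seller price: Ps = (379.75 − (-404))/5 = 156.75.
The subsidy must fill the gap: s = Ps − Pb = 156.75 − 82.75 = 74.

Required subsidy s = 74 per unit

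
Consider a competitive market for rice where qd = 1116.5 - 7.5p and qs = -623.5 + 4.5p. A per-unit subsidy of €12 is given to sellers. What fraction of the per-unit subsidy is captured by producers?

Producer share = 0.625

Pre-subsidy: 1116.5 - 7.5p = -623.5 + 4.5p gives p* = 145, q* = 29.
With the subsidy, sellers receive ps = pb + 12 for each unit, where pb is the price buyers pay.
Supply in terms of pb becomes qs = -623.5 + 4.5(pb + 12) = -569.5 + 4.5pb. Setting this equal to demand: 1116.5 - 7.5pb = -569.5 + 4.5pb, so pb = 140.5.
Sellers receive ps = 140.5 + 12 = 152.5; q' = 1116.5 − 7.5·140.5 = 62.75.
Buyers' price falls by p* − pb = 145 − 140.5 = 4.5; sellers' price rises by ps − p* = 152.5 − 145 = 7.5.
So producers capture 7.5/12 = 0.625 of each unit of subsidy.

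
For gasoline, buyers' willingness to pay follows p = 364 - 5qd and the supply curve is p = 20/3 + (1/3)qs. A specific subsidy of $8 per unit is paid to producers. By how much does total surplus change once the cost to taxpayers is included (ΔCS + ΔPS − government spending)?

Net change in total surplus = -$6

Pre-subsidy: 364 - 5q = 20/3 + (1/3)q gives q* = 67 and p* = 29.
With the subsidy, sellers receive ps = pb + 8 for each unit, where pb is the price buyers pay.
On the curves, pb = 364 - 5q and ps = 20/3 + (1/3)q; the wedge ps − pb = 8 gives 20/3 + (1/3)q − (364 - 5q) = 8, so q' = 68.5.
Then pb = 364 − 5·68.5 = 21.5 and ps = 20/3 + (1/3)·68.5 = 29.5.
ΔCS = ½(67 + 68.5)(29 − 21.5) = 508.125; ΔPS = ½(67 + 68.5)(29.5 − 29) = 33.875.
Government spending = 8 × 68.5 = 548.
Net change = 508.125 + 33.875 − 548 = -6. The loss equals the DWL triangle ½·8·1.5.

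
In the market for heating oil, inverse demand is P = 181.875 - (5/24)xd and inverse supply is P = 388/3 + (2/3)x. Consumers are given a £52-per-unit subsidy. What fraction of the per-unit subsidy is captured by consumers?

Pre-subsidy: 181.875 - (5/24)x = 388/3 + (2/3)x gives x* = 1261/21 and P* = 10670/63.
With the rebate, buyers effectively pay Pb = Ps − 52, where Ps is the price sellers receive.
On the curves, Pb = 181.875 - (5/24)x and Ps = 388/3 + (2/3)x; the wedge Ps − Pb = 52 gives 388/3 + (2/3)x − (181.875 - (5/24)x) = 52, so x' = 2509/21.
Then Pb = 181.875 − (5/24)·(2509/21) = 9890/63 and Ps = 388/3 + (2/3)·(2509/21) = 13166/63.
Buyers' price falls by P* − Pb = 10670/63 − 9890/63 = 260/21; sellers' price rises by Ps − P* = 13166/63 − 10670/63 = 832/21.
So consumers capture (260/21)/52 = 5/21 of each unit of subsidy.

Consumer share = 5/21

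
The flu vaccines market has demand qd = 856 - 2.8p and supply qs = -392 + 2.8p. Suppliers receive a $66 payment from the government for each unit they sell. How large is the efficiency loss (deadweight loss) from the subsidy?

Pre-subsidy: 856 - 2.8p = -392 + 2.8p gives p* = 1560/7, q* = 232.
With the subsidy, sellers receive ps = pb + 66 for each unit, where pb is the price buyers pay.
Supply in terms of pb becomes qs = -392 + 2.8(pb + 66) = -207.2 + 2.8pb. Setting this equal to demand: 856 - 2.8pb = -207.2 + 2.8pb, so pb = 1329/7.
Sellers receive ps = 1329/7 + 66 = 1791/7; q' = 856 − 2.8·(1329/7) = 324.4.
The subsidy expands output by 324.4 − 232 = 92.4 past the efficient level; on those units the gap between marginal cost and willingness to pay runs from 0 up to 66.
DWL = ½ × 66 × 92.4 = 3049.2.

Deadweight loss = $3049.2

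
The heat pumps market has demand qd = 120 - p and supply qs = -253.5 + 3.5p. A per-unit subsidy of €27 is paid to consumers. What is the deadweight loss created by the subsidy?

Pre-subsidy: 120 - p = -253.5 + 3.5p gives p* = 83, q* = 37.
With the rebate, buyers effectively pay pb = ps − 27, where ps is the price sellers receive.
Demand in terms of ps becomes qd = 120 − 1(ps − 27) = 147 - ps. Setting this equal to supply: 147 - ps = -253.5 + 3.5ps, so ps = 89.
Buyers pay pb = 89 − 27 = 62; q' = -253.5 + 3.5·89 = 58.
The subsidy expands output by 58 − 37 = 21 past the efficient level; on those units the gap between marginal cost and willingness to pay runs from 0 up to 27.
DWL = ½ × 27 × 21 = 283.5.

Deadweight loss = €283.5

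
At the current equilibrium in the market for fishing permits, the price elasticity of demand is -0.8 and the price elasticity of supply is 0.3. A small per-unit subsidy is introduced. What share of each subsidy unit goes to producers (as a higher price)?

Producer share = 8/11

For a small subsidy around the equilibrium, the benefit split depends on the relative slopes, which at a point are proportional to the elasticities.
Buyer share = εs/(εs + |εd|) = 0.3/(0.3 + 0.8) = 3/11; seller share = |εd|/(εs + |εd|) = 8/11.
So producers capture 8/11 of the subsidy.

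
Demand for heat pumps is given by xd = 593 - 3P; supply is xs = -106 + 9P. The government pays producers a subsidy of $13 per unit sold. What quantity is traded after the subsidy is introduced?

Pre-subsidy: 593 - 3P = -106 + 9P gives P* = 58.25, x* = 418.25.
With the subsidy, sellers receive Ps = Pb + 13 for each unit, where Pb is the price buyers pay.
Supply in terms of Pb becomes xs = -106 + 9(Pb + 13) = 11 + 9Pb. Setting this equal to demand: 593 - 3Pb = 11 + 9Pb, so Pb = 48.5.
Sellers receive Ps = 48.5 + 13 = 61.5; x' = 593 − 3·48.5 = 447.5.

x' = 447.5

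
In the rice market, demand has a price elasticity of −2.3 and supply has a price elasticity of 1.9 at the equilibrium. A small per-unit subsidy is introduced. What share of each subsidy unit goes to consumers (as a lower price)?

Consumer share = 19/42

For a small subsidy around the equilibrium, the benefit split depends on the relative slopes, which at a point are proportional to the elasticities.
Buyer share = εs/(εs + |εd|) = 1.9/(1.9 + 2.3) = 19/42; seller share = |εd|/(εs + |εd|) = 23/42.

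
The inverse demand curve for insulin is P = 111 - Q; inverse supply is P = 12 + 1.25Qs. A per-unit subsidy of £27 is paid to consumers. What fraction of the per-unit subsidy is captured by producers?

Producer share = 5/9

Pre-subsidy: 111 - Q = 12 + 1.25Q gives Q* = 44 and P* = 67.
With the rebate, buyers effectively pay Pb = Ps − 27, where Ps is the price sellers receive.
On the curves, Pb = 111 - Q and Ps = 12 + 1.25Q; the wedge Ps − Pb = 27 gives 12 + 1.25Q − (111 - Q) = 27, so Q' = 56.
Then Pb = 111 − 1·56 = 55 and Ps = 12 + 1.25·56 = 82.
Buyers' price falls by P* − Pb = 67 − 55 = 12; sellers' price rises by Ps − P* = 82 − 67 = 15.
So producers capture 15/27 = 5/9 of each unit of subsidy.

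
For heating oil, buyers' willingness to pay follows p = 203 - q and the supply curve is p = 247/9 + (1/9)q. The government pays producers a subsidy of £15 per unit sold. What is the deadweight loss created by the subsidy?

Deadweight loss = £101.25

Pre-subsidy: 203 - q = 247/9 + (1/9)q gives q* = 158 and p* = 45.
With the subsidy, sellers receive ps = pb + 15 for each unit, where pb is the price buyers pay.
On the curves, pb = 203 - q and ps = 247/9 + (1/9)q; the wedge ps − pb = 15 gives 247/9 + (1/9)q − (203 - q) = 15, so q' = 171.5.
Then pb = 203 − 1·171.5 = 31.5 and ps = 247/9 + (1/9)·171.5 = 46.5.
The subsidy expands output by 171.5 − 158 = 13.5 past the efficient level; on those units the gap between marginal cost and willingness to pay runs from 0 up to 15.
DWL = ½ × 15 × 13.5 = 101.25.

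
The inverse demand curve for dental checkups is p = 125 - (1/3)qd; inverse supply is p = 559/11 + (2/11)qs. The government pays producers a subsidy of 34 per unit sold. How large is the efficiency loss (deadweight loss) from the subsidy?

Deadweight loss = 1122

Pre-subsidy: 125 - (1/3)q = 559/11 + (2/11)q gives q* = 144 and p* = 77.
With the subsidy, sellers receive ps = pb + 34 for each unit, where pb is the price buyers pay.
On the curves, pb = 125 - (1/3)q and ps = 559/11 + (2/11)q; the wedge ps − pb = 34 gives 559/11 + (2/11)q − (125 - (1/3)q) = 34, so q' = 210.
Then pb = 125 − (1/3)·210 = 55 and ps = 559/11 + (2/11)·210 = 89.
The subsidy expands output by 210 − 144 = 66 past the efficient level; on those units the gap between marginal cost and willingness to pay runs from 0 up to 34.
DWL = ½ × 34 × 66 = 1122.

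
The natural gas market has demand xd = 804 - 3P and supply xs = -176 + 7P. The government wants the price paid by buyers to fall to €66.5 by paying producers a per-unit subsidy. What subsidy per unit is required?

Required subsidy s = €45 per unit

At a buyer price of 66.5, quantity demanded is 804 − 3·66.5 = 604.5.
Sellers supply 604.5 only when they receive Ps with -176 + 7·Ps = 604.5, i.e. Ps = 111.5.
s = Ps − Pb = 111.5 − 66.5 = 45.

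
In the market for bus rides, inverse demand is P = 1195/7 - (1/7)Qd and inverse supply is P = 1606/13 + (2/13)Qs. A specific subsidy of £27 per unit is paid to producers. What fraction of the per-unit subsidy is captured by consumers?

Consumer share = 13/27

Pre-subsidy: 1195/7 - (1/7)Q = 1606/13 + (2/13)Q gives Q* = 159 and P* = 148.
With the subsidy, sellers receive Ps = Pb + 27 for each unit, where Pb is the price buyers pay.
On the curves, Pb = 1195/7 - (1/7)Q and Ps = 1606/13 + (2/13)Q; the wedge Ps − Pb = 27 gives 1606/13 + (2/13)Q − (1195/7 - (1/7)Q) = 27, so Q' = 250.
Then Pb = 1195/7 − (1/7)·250 = 135 and Ps = 1606/13 + (2/13)·250 = 162.
Buyers' price falls by P* − Pb = 148 − 135 = 13; sellers' price rises by Ps − P* = 162 − 148 = 14.
So consumers capture 13/27 = 13/27 of each unit of subsidy.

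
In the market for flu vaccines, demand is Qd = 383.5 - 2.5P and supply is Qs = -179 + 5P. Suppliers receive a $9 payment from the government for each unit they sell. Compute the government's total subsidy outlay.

Pre-subsidy: 383.5 - 2.5P = -179 + 5P gives P* = 75, Q* = 196.
With the subsidy, sellers receive Ps = Pb + 9 for each unit, where Pb is the price buyers pay.
Supply in terms of Pb becomes Qs = -179 + 5(Pb + 9) = -134 + 5Pb. Setting this equal to demand: 383.5 - 2.5Pb = -134 + 5Pb, so Pb = 69.
Sellers receive Ps = 69 + 9 = 78; Q' = 383.5 − 2.5·69 = 211.
Government outlay = subsidy × quantity = 9 × 211 = 1899.

Government cost = $1899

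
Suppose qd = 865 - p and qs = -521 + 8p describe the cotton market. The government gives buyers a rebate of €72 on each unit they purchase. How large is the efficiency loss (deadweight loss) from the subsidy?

Pre-subsidy: 865 - p = -521 + 8p gives p* = 154, q* = 711.
With the rebate, buyers effectively pay pb = ps − 72, where ps is the price sellers receive.
Demand in terms of ps becomes qd = 865 − 1(ps − 72) = 937 - ps. Setting this equal to supply: 937 - ps = -521 + 8ps, so ps = 162.
Buyers pay pb = 162 − 72 = 90; q' = -521 + 8·162 = 775.
The subsidy expands output by 775 − 711 = 64 past the efficient level; on those units the gap between marginal cost and willingness to pay runs from 0 up to 72.
DWL = ½ × 72 × 64 = 2304.

Deadweight loss = €2304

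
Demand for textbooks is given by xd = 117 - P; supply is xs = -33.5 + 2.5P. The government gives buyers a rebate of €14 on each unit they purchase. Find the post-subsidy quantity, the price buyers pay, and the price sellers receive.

Pre-subsidy: 117 - P = -33.5 + 2.5P gives P* = 43, x* = 74.
With the rebate, buyers effectively pay Pb = Ps − 14, where Ps is the price sellers receive.
Demand in terms of Ps becomes xd = 117 − 1(Ps − 14) = 131 - Ps. Setting this equal to supply: 131 - Ps = -33.5 + 2.5Ps, so Ps = 47.
Buyers pay Pb = 47 − 14 = 33; x' = -33.5 + 2.5·47 = 84.

x' = 84; buyers pay €33; sellers receive €47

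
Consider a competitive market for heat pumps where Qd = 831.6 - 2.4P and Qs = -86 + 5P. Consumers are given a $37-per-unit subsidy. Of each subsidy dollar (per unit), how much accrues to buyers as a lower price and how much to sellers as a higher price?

Pre-subsidy: 831.6 - 2.4P = -86 + 5P gives P* = 124, Q* = 534.
With the rebate, buyers effectively pay Pb = Ps − 37, where Ps is the price sellers receive.
Demand in terms of Ps becomes Qd = 831.6 − 2.4(Ps − 37) = 920.4 - 2.4Ps. Setting this equal to supply: 920.4 - 2.4Ps = -86 + 5Ps, so Ps = 136.
Buyers pay Pb = 136 − 37 = 99; Q' = -86 + 5·136 = 594.
Buyers' price falls by P* − Pb = 124 − 99 = 25; sellers' price rises by Ps − P* = 136 − 124 = 12.

Buyers gain $25 per unit; sellers gain $12 per unit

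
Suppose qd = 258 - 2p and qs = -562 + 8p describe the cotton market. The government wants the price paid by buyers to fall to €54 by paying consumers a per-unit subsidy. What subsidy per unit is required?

At a buyer price of 54, quantity demanded is 258 − 2·54 = 150.
Sellers supply 150 only when they receive ps with -562 + 8·ps = 150, i.e. ps = 89.
s = ps − pb = 89 − 54 = 35.

Required subsidy s = €35 per unit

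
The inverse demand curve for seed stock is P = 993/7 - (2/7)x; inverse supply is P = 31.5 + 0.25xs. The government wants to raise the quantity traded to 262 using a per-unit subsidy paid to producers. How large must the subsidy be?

Required subsidy s = 30 per unit

At x = 262, from the demand curve buyers pay Pb = 993/7 − (2/7)·262 = 67; from the supply curve sellers need Ps = 31.5 + 0.25·262 = 97.
The subsidy must fill the gap: s = Ps − Pb = 97 − 67 = 30.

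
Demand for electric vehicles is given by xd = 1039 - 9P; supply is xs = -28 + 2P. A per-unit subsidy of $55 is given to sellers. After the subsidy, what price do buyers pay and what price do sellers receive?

Pre-subsidy: 1039 - 9P = -28 + 2P gives P* = 97, x* = 166.
With the subsidy, sellers receive Ps = Pb + 55 for each unit, where Pb is the price buyers pay.
Supply in terms of Pb becomes xs = -28 + 2(Pb + 55) = 82 + 2Pb. Setting this equal to demand: 1039 - 9Pb = 82 + 2Pb, so Pb = 87.
Sellers receive Ps = 87 + 55 = 142; x' = 1039 − 9·87 = 256.

Buyers pay $87; sellers receive $142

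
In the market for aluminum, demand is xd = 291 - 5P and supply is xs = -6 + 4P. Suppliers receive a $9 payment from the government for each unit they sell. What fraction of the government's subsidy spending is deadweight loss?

Pre-subsidy: 291 - 5P = -6 + 4P gives P* = 33, x* = 126.
With the subsidy, sellers receive Ps = Pb + 9 for each unit, where Pb is the price buyers pay.
Supply in terms of Pb becomes xs = -6 + 4(Pb + 9) = 30 + 4Pb. Setting this equal to demand: 291 - 5Pb = 30 + 4Pb, so Pb = 29.
Sellers receive Ps = 29 + 9 = 38; x' = 291 − 5·29 = 146.
ΔCS = ½(126 + 146)(33 − 29) = 544; ΔPS = ½(126 + 146)(38 − 33) = 680.
Government spending = 9 × 146 = 1314.
DWL = ½ × 9 × (146 − 126) = 90; fraction = 90 / 1314 = 5/73.

DWL / government spending = 5/73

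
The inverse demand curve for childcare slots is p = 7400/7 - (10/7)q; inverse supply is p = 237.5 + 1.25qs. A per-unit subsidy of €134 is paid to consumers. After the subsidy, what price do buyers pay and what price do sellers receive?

Pre-subsidy: 7400/7 - (10/7)q = 237.5 + 1.25q gives q* = 306 and p* = 620.
With the rebate, buyers effectively pay pb = ps − 134, where ps is the price sellers receive.
On the curves, pb = 7400/7 - (10/7)q and ps = 237.5 + 1.25q; the wedge ps − pb = 134 gives 237.5 + 1.25q − (7400/7 - (10/7)q) = 134, so q' = 26702/75.
Then pb = 7400/7 − (10/7)·(26702/75) = 8228/15 and ps = 237.5 + 1.25·(26702/75) = 10238/15.

Buyers pay 8228/15; sellers receive 10238/15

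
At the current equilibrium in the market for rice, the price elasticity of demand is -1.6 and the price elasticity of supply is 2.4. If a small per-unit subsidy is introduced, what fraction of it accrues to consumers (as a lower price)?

Consumer share = 0.6

For a small subsidy around the equilibrium, the benefit split depends on the relative slopes, which at a point are proportional to the elasticities.
Buyer share = εs/(εs + |εd|) = 2.4/(2.4 + 1.6) = 0.6; seller share = |εd|/(εs + |εd|) = 0.4.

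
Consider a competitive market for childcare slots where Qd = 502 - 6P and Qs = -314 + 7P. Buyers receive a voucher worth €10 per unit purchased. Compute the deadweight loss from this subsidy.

Deadweight loss = 2100/13

Pre-subsidy: 502 - 6P = -314 + 7P gives P* = 816/13, Q* = 1630/13.
With the rebate, buyers effectively pay Pb = Ps − 10, where Ps is the price sellers receive.
Demand in terms of Ps becomes Qd = 502 − 6(Ps − 10) = 562 - 6Ps. Setting this equal to supply: 562 - 6Ps = -314 + 7Ps, so Ps = 876/13.
Buyers pay Pb = 876/13 − 10 = 746/13; Q' = -314 + 7·(876/13) = 2050/13.
The subsidy expands output by 2050/13 − 1630/13 = 420/13 past the efficient level; on those units the gap between marginal cost and willingness to pay runs from 0 up to 10.
DWL = ½ × 10 × 420/13 = 2100/13.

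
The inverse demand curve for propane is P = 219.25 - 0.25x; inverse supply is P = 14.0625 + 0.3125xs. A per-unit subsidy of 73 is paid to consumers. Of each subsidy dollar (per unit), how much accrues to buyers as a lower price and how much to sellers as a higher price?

Buyers gain 292/9 per unit; sellers gain 365/9 per unit

Pre-subsidy: 219.25 - 0.25x = 14.0625 + 0.3125x gives x* = 3283/9 and P* = 2305/18.
With the rebate, buyers effectively pay Pb = Ps − 73, where Ps is the price sellers receive.
On the curves, Pb = 219.25 - 0.25x and Ps = 14.0625 + 0.3125x; the wedge Ps − Pb = 73 gives 14.0625 + 0.3125x − (219.25 - 0.25x) = 73, so x' = 4451/9.
Then Pb = 219.25 − 0.25·(4451/9) = 1721/18 and Ps = 14.0625 + 0.3125·(4451/9) = 3035/18.
Buyers' price falls by P* − Pb = 2305/18 − 1721/18 = 292/9; sellers' price rises by Ps − P* = 3035/18 − 2305/18 = 365/9.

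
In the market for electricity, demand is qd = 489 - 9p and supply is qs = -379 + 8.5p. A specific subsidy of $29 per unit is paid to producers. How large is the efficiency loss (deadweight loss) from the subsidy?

Pre-subsidy: 489 - 9p = -379 + 8.5p gives p* = 49.6, q* = 42.6.
With the subsidy, sellers receive ps = pb + 29 for each unit, where pb is the price buyers pay.
Supply in terms of pb becomes qs = -379 + 8.5(pb + 29) = -132.5 + 8.5pb. Setting this equal to demand: 489 - 9pb = -132.5 + 8.5pb, so pb = 1243/35.
Sellers receive ps = 1243/35 + 29 = 2258/35; q' = 489 − 9·(1243/35) = 5928/35.
The subsidy expands output by 5928/35 − 42.6 = 4437/35 past the efficient level; on those units the gap between marginal cost and willingness to pay runs from 0 up to 29.
DWL = ½ × 29 × 4437/35 = 128673/70.

Deadweight loss = 128673/70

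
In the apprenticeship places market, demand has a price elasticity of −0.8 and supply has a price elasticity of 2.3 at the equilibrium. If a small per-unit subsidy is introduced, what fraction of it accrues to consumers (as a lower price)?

Consumer share = 23/31

For a small subsidy around the equilibrium, the benefit split depends on the relative slopes, which at a point are proportional to the elasticities.
Buyer share = εs/(εs + |εd|) = 2.3/(2.3 + 0.8) = 23/31; seller share = |εd|/(εs + |εd|) = 8/31.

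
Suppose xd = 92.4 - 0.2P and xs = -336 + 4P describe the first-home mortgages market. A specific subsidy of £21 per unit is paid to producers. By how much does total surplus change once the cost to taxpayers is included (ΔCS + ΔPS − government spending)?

Net change in total surplus = -£42

Pre-subsidy: 92.4 - 0.2P = -336 + 4P gives P* = 102, x* = 72.
With the subsidy, sellers receive Ps = Pb + 21 for each unit, where Pb is the price buyers pay.
Supply in terms of Pb becomes xs = -336 + 4(Pb + 21) = -252 + 4Pb. Setting this equal to demand: 92.4 - 0.2Pb = -252 + 4Pb, so Pb = 82.
Sellers receive Ps = 82 + 21 = 103; x' = 92.4 − 0.2·82 = 76.
ΔCS = ½(72 + 76)(102 − 82) = 1480; ΔPS = ½(72 + 76)(103 − 102) = 74.
Government spending = 21 × 76 = 1596.
Net change = 1480 + 74 − 1596 = -42. The loss equals the DWL triangle ½·21·4.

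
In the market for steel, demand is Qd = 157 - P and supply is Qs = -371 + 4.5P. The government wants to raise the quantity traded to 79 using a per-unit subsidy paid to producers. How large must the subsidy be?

Required subsidy s = 22 per unit

At Q = 79, invert demand for the buyer price: Pb = (157 − 79)/1 = 78; invert supply for the seller price: Ps = (79 − (-371))/4.5 = 100.
The subsidy must fill the gap: s = Ps − Pb = 100 − 78 = 22.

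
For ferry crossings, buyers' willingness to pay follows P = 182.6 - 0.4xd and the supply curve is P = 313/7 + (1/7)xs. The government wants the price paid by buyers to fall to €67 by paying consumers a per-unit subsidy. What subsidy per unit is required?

Required subsidy s = €19 per unit

At a buyer price of 67, quantity demanded is 456.5 − 2.5·67 = 289.
Sellers supply 289 only when they receive Ps = 313/7 + (1/7)·289 = 86.
s = Ps − Pb = 86 − 67 = 19.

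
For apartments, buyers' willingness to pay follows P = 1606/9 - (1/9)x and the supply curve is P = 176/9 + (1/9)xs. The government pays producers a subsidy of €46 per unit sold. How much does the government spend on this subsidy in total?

Pre-subsidy: 1606/9 - (1/9)x = 176/9 + (1/9)x gives x* = 715 and P* = 99.
With the subsidy, sellers receive Ps = Pb + 46 for each unit, where Pb is the price buyers pay.
On the curves, Pb = 1606/9 - (1/9)x and Ps = 176/9 + (1/9)x; the wedge Ps − Pb = 46 gives 176/9 + (1/9)x − (1606/9 - (1/9)x) = 46, so x' = 922.
Then Pb = 1606/9 − (1/9)·922 = 76 and Ps = 176/9 + (1/9)·922 = 122.
Government outlay = subsidy × quantity = 46 × 922 = 42412.

Government cost = €42412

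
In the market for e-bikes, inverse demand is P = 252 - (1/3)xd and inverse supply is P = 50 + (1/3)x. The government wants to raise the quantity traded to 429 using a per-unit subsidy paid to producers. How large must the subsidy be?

At x = 429, from the demand curve buyers pay Pb = 252 − (1/3)·429 = 109; from the supply curve sellers need Ps = 50 + (1/3)·429 = 193.
The subsidy must fill the gap: s = Ps − Pb = 193 − 109 = 84.

Required subsidy s = 84 per unit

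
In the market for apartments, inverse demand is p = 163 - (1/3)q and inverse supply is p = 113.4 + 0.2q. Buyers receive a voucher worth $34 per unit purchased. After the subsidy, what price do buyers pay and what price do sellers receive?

Pre-subsidy: 163 - (1/3)q = 113.4 + 0.2q gives q* = 93 and p* = 132.
With the rebate, buyers effectively pay pb = ps − 34, where ps is the price sellers receive.
On the curves, pb = 163 - (1/3)q and ps = 113.4 + 0.2q; the wedge ps − pb = 34 gives 113.4 + 0.2q − (163 - (1/3)q) = 34, so q' = 156.75.
Then pb = 163 − (1/3)·156.75 = 110.75 and ps = 113.4 + 0.2·156.75 = 144.75.

Buyers pay $110.75; sellers receive $144.75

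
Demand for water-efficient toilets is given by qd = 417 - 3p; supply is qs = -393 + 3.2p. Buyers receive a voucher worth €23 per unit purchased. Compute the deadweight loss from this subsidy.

Deadweight loss = 12696/31

Pre-subsidy: 417 - 3p = -393 + 3.2p gives p* = 4050/31, q* = 777/31.
With the rebate, buyers effectively pay pb = ps − 23, where ps is the price sellers receive.
Demand in terms of ps becomes qd = 417 − 3(ps − 23) = 486 - 3ps. Setting this equal to supply: 486 - 3ps = -393 + 3.2ps, so ps = 4395/31.
Buyers pay pb = 4395/31 − 23 = 3682/31; q' = -393 + 3.2·(4395/31) = 1881/31.
The subsidy expands output by 1881/31 − 777/31 = 1104/31 past the efficient level; on those units the gap between marginal cost and willingness to pay runs from 0 up to 23.
DWL = ½ × 23 × 1104/31 = 12696/31.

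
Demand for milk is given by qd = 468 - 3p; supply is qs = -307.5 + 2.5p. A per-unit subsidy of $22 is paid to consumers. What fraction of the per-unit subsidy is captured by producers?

Pre-subsidy: 468 - 3p = -307.5 + 2.5p gives p* = 141, q* = 45.
With the rebate, buyers effectively pay pb = ps − 22, where ps is the price sellers receive.
Demand in terms of ps becomes qd = 468 − 3(ps − 22) = 534 - 3ps. Setting this equal to supply: 534 - 3ps = -307.5 + 2.5ps, so ps = 153.
Buyers pay pb = 153 − 22 = 131; q' = -307.5 + 2.5·153 = 75.
Buyers' price falls by p* − pb = 141 − 131 = 10; sellers' price rises by ps − p* = 153 − 141 = 12.
So producers capture 12/22 = 6/11 of each unit of subsidy.

Producer share = 6/11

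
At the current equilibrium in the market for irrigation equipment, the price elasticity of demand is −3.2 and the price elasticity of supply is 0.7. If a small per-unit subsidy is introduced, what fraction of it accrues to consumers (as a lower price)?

Consumer share = 7/39

For a small subsidy around the equilibrium, the benefit split depends on the relative slopes, which at a point are proportional to the elasticities.
Buyer share = εs/(εs + |εd|) = 0.7/(0.7 + 3.2) = 7/39; seller share = |εd|/(εs + |εd|) = 32/39.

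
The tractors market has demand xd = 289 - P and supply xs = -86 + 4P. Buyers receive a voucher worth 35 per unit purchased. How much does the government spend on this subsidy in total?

Pre-subsidy: 289 - P = -86 + 4P gives P* = 75, x* = 214.
With the rebate, buyers effectively pay Pb = Ps − 35, where Ps is the price sellers receive.
Demand in terms of Ps becomes xd = 289 − 1(Ps − 35) = 324 - Ps. Setting this equal to supply: 324 - Ps = -86 + 4Ps, so Ps = 82.
Buyers pay Pb = 82 − 35 = 47; x' = -86 + 4·82 = 242.
Government outlay = subsidy × quantity = 35 × 242 = 8470.

Government cost = 8470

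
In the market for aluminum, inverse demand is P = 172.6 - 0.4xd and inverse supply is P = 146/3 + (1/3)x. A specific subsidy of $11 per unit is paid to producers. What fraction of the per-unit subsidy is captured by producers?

Pre-subsidy: 172.6 - 0.4x = 146/3 + (1/3)x gives x* = 169 and P* = 105.
With the subsidy, sellers receive Ps = Pb + 11 for each unit, where Pb is the price buyers pay.
On the curves, Pb = 172.6 - 0.4x and Ps = 146/3 + (1/3)x; the wedge Ps − Pb = 11 gives 146/3 + (1/3)x − (172.6 - 0.4x) = 11, so x' = 184.
Then Pb = 172.6 − 0.4·184 = 99 and Ps = 146/3 + (1/3)·184 = 110.
Buyers' price falls by P* − Pb = 105 − 99 = 6; sellers' price rises by Ps − P* = 110 − 105 = 5.
So producers capture 5/11 = 5/11 of each unit of subsidy.

Producer share = 5/11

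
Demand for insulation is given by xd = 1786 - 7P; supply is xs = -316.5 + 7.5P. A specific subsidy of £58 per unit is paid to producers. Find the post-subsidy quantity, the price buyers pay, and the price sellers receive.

x' = 981; buyers pay £115; sellers receive £173

Pre-subsidy: 1786 - 7P = -316.5 + 7.5P gives P* = 145, x* = 771.
With the subsidy, sellers receive Ps = Pb + 58 for each unit, where Pb is the price buyers pay.
Supply in terms of Pb becomes xs = -316.5 + 7.5(Pb + 58) = 118.5 + 7.5Pb. Setting this equal to demand: 1786 - 7Pb = 118.5 + 7.5Pb, so Pb = 115.
Sellers receive Ps = 115 + 58 = 173; x' = 1786 − 7·115 = 981.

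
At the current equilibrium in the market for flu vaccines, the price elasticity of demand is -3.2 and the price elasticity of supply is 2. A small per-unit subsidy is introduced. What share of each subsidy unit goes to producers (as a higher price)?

Producer share = 8/13

For a small subsidy around the equilibrium, the benefit split depends on the relative slopes, which at a point are proportional to the elasticities.
Buyer share = εs/(εs + |εd|) = 2/(2 + 3.2) = 5/13; seller share = |εd|/(εs + |εd|) = 8/13.
So producers capture 8/13 of the subsidy.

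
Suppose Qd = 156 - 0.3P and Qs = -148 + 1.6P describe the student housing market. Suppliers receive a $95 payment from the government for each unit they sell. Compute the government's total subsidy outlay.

Pre-subsidy: 156 - 0.3P = -148 + 1.6P gives P* = 160, Q* = 108.
With the subsidy, sellers receive Ps = Pb + 95 for each unit, where Pb is the price buyers pay.
Supply in terms of Pb becomes Qs = -148 + 1.6(Pb + 95) = 4 + 1.6Pb. Setting this equal to demand: 156 - 0.3Pb = 4 + 1.6Pb, so Pb = 80.
Sellers receive Ps = 80 + 95 = 175; Q' = 156 − 0.3·80 = 132.
Government outlay = subsidy × quantity = 95 × 132 = 12540.

Government cost = $12540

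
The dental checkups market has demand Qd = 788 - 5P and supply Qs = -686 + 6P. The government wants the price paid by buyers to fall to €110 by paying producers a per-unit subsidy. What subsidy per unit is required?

At a buyer price of 110, quantity demanded is 788 − 5·110 = 238.
Sellers supply 238 only when they receive Ps with -686 + 6·Ps = 238, i.e. Ps = 154.
s = Ps − Pb = 154 − 110 = 44.

Required subsidy s = €44 per unit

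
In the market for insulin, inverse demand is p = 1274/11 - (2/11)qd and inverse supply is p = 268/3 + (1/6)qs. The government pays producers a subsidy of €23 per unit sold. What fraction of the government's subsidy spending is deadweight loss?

Pre-subsidy: 1274/11 - (2/11)q = 268/3 + (1/6)q gives q* = 76 and p* = 102.
With the subsidy, sellers receive ps = pb + 23 for each unit, where pb is the price buyers pay.
On the curves, pb = 1274/11 - (2/11)q and ps = 268/3 + (1/6)q; the wedge ps − pb = 23 gives 268/3 + (1/6)q − (1274/11 - (2/11)q) = 23, so q' = 142.
Then pb = 1274/11 − (2/11)·142 = 90 and ps = 268/3 + (1/6)·142 = 113.
ΔCS = ½(76 + 142)(102 − 90) = 1308; ΔPS = ½(76 + 142)(113 − 102) = 1199.
Government spending = 23 × 142 = 3266.
DWL = ½ × 23 × (142 − 76) = 759; fraction = 759 / 3266 = 33/142.

DWL / government spending = 33/142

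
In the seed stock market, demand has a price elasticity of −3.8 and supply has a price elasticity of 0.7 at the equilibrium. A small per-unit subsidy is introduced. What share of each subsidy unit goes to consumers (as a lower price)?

For a small subsidy around the equilibrium, the benefit split depends on the relative slopes, which at a point are proportional to the elasticities.
Buyer share = εs/(εs + |εd|) = 0.7/(0.7 + 3.8) = 7/45; seller share = |εd|/(εs + |εd|) = 38/45.

Consumer share = 7/45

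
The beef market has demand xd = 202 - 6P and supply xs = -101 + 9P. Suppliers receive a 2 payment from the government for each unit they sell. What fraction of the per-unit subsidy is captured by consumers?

Consumer share = 0.6

Pre-subsidy: 202 - 6P = -101 + 9P gives P* = 20.2, x* = 80.8.
With the subsidy, sellers receive Ps = Pb + 2 for each unit, where Pb is the price buyers pay.
Supply in terms of Pb becomes xs = -101 + 9(Pb + 2) = -83 + 9Pb. Setting this equal to demand: 202 - 6Pb = -83 + 9Pb, so Pb = 19.
Sellers receive Ps = 19 + 2 = 21; x' = 202 − 6·19 = 88.
Buyers' price falls by P* − Pb = 20.2 − 19 = 1.2; sellers' price rises by Ps − P* = 21 − 20.2 = 0.8.
So consumers capture 1.2/2 = 0.6 of each unit of subsidy.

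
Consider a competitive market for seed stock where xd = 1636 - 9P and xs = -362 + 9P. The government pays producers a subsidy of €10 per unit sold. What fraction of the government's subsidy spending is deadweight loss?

Pre-subsidy: 1636 - 9P = -362 + 9P gives P* = 111, x* = 637.
With the subsidy, sellers receive Ps = Pb + 10 for each unit, where Pb is the price buyers pay.
Supply in terms of Pb becomes xs = -362 + 9(Pb + 10) = -272 + 9Pb. Setting this equal to demand: 1636 - 9Pb = -272 + 9Pb, so Pb = 106.
Sellers receive Ps = 106 + 10 = 116; x' = 1636 − 9·106 = 682.
ΔCS = ½(637 + 682)(111 − 106) = 3297.5; ΔPS = ½(637 + 682)(116 − 111) = 3297.5.
Government spending = 10 × 682 = 6820.
DWL = ½ × 10 × (682 − 637) = 225; fraction = 225 / 6820 = 45/1364.

DWL / government spending = 45/1364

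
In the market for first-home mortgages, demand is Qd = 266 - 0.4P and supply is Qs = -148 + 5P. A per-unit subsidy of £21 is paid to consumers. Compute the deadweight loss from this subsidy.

Deadweight loss = 245/3

Pre-subsidy: 266 - 0.4P = -148 + 5P gives P* = 230/3, Q* = 706/3.
With the rebate, buyers effectively pay Pb = Ps − 21, where Ps is the price sellers receive.
Demand in terms of Ps becomes Qd = 266 − 0.4(Ps − 21) = 274.4 - 0.4Ps. Setting this equal to supply: 274.4 - 0.4Ps = -148 + 5Ps, so Ps = 704/9.
Buyers pay Pb = 704/9 − 21 = 515/9; Q' = -148 + 5·(704/9) = 2188/9.
The subsidy expands output by 2188/9 − 706/3 = 70/9 past the efficient level; on those units the gap between marginal cost and willingness to pay runs from 0 up to 21.
DWL = ½ × 21 × 70/9 = 245/3.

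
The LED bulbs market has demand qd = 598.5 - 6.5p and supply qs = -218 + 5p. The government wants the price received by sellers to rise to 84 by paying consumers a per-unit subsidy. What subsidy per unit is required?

At a seller price of 84, quantity supplied is -218 + 5·84 = 202.
Buyers absorb 202 only when they pay pb with 598.5 − 6.5·pb = 202, i.e. pb = 61.
s = ps − pb = 84 − 61 = 23.

Required subsidy s = 23 per unit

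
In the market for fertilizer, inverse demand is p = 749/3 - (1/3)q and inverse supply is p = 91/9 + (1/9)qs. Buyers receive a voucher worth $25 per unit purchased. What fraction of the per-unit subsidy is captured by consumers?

Pre-subsidy: 749/3 - (1/3)q = 91/9 + (1/9)q gives q* = 539 and p* = 70.
With the rebate, buyers effectively pay pb = ps − 25, where ps is the price sellers receive.
On the curves, pb = 749/3 - (1/3)q and ps = 91/9 + (1/9)q; the wedge ps − pb = 25 gives 91/9 + (1/9)q − (749/3 - (1/3)q) = 25, so q' = 595.25.
Then pb = 749/3 − (1/3)·595.25 = 51.25 and ps = 91/9 + (1/9)·595.25 = 76.25.
Buyers' price falls by p* − pb = 70 − 51.25 = 18.75; sellers' price rises by ps − p* = 76.25 − 70 = 6.25.
So consumers capture 18.75/25 = 0.75 of each unit of subsidy.

Consumer share = 0.75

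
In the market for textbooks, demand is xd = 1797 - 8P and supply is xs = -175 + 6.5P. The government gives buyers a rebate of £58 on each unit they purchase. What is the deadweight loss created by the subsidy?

Deadweight loss = £6032

Pre-subsidy: 1797 - 8P = -175 + 6.5P gives P* = 136, x* = 709.
With the rebate, buyers effectively pay Pb = Ps − 58, where Ps is the price sellers receive.
Demand in terms of Ps becomes xd = 1797 − 8(Ps − 58) = 2261 - 8Ps. Setting this equal to supply: 2261 - 8Ps = -175 + 6.5Ps, so Ps = 168.
Buyers pay Pb = 168 − 58 = 110; x' = -175 + 6.5·168 = 917.
The subsidy expands output by 917 − 709 = 208 past the efficient level; on those units the gap between marginal cost and willingness to pay runs from 0 up to 58.
DWL = ½ × 58 × 208 = 6032.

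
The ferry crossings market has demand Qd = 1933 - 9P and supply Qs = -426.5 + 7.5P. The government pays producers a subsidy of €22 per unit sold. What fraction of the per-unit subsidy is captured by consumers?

Pre-subsidy: 1933 - 9P = -426.5 + 7.5P gives P* = 143, Q* = 646.
With the subsidy, sellers receive Ps = Pb + 22 for each unit, where Pb is the price buyers pay.
Supply in terms of Pb becomes Qs = -426.5 + 7.5(Pb + 22) = -261.5 + 7.5Pb. Setting this equal to demand: 1933 - 9Pb = -261.5 + 7.5Pb, so Pb = 133.
Sellers receive Ps = 133 + 22 = 155; Q' = 1933 − 9·133 = 736.
Buyers' price falls by P* − Pb = 143 − 133 = 10; sellers' price rises by Ps − P* = 155 − 143 = 12.
So consumers capture 10/22 = 5/11 of each unit of subsidy.

Consumer share = 5/11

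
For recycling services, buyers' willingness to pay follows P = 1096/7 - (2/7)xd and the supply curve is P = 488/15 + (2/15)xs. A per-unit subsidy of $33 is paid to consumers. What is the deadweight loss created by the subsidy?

Pre-subsidy: 1096/7 - (2/7)x = 488/15 + (2/15)x gives x* = 296 and P* = 72.
With the rebate, buyers effectively pay Pb = Ps − 33, where Ps is the price sellers receive.
On the curves, Pb = 1096/7 - (2/7)x and Ps = 488/15 + (2/15)x; the wedge Ps − Pb = 33 gives 488/15 + (2/15)x − (1096/7 - (2/7)x) = 33, so x' = 374.75.
Then Pb = 1096/7 − (2/7)·374.75 = 49.5 and Ps = 488/15 + (2/15)·374.75 = 82.5.
The subsidy expands output by 374.75 − 296 = 78.75 past the efficient level; on those units the gap between marginal cost and willingness to pay runs from 0 up to 33.
DWL = ½ × 33 × 78.75 = 1299.375.

Deadweight loss = $1299.375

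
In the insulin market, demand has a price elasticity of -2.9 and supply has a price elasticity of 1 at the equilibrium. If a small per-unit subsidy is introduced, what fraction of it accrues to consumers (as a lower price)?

Consumer share = 10/39

For a small subsidy around the equilibrium, the benefit split depends on the relative slopes, which at a point are proportional to the elasticities.
Buyer share = εs/(εs + |εd|) = 1/(1 + 2.9) = 10/39; seller share = |εd|/(εs + |εd|) = 29/39.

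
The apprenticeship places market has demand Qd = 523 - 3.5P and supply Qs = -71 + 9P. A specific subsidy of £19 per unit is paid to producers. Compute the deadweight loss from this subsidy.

Deadweight loss = £454.86

Pre-subsidy: 523 - 3.5P = -71 + 9P gives P* = 47.52, Q* = 356.68.
With the subsidy, sellers receive Ps = Pb + 19 for each unit, where Pb is the price buyers pay.
Supply in terms of Pb becomes Qs = -71 + 9(Pb + 19) = 100 + 9Pb. Setting this equal to demand: 523 - 3.5Pb = 100 + 9Pb, so Pb = 33.84.
Sellers receive Ps = 33.84 + 19 = 52.84; Q' = 523 − 3.5·33.84 = 404.56.
The subsidy expands output by 404.56 − 356.68 = 47.88 past the efficient level; on those units the gap between marginal cost and willingness to pay runs from 0 up to 19.
DWL = ½ × 19 × 47.88 = 454.86.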